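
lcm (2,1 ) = 2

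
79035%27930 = 23175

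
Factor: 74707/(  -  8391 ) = - 3^( - 1) * 2797^ ( - 1 )*74707^1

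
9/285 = 3/95  =  0.03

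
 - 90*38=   -  3420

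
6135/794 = 7 + 577/794 = 7.73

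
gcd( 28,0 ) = 28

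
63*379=23877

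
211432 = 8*26429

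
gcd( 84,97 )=1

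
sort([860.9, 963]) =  [ 860.9 , 963]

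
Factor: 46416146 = 2^1*7^1*3315439^1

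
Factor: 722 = 2^1 * 19^2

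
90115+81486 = 171601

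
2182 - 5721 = -3539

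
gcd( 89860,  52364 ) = 4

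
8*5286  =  42288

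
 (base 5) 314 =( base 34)2G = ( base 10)84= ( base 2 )1010100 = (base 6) 220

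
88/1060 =22/265  =  0.08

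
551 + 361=912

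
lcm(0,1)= 0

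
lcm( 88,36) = 792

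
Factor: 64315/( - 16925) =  - 19/5 = - 5^(-1 )  *  19^1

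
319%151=17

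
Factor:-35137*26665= - 5^1*41^1* 857^1*5333^1 = - 936928105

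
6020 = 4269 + 1751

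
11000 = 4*2750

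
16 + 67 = 83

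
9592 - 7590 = 2002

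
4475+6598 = 11073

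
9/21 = 3/7 = 0.43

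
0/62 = 0 = 0.00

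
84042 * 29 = 2437218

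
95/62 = 95/62 = 1.53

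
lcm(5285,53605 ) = 375235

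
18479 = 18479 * 1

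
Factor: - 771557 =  - 71^1*10867^1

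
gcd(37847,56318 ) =1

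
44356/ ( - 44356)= -1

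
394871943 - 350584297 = 44287646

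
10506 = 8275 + 2231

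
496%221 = 54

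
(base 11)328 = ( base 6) 1453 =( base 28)E1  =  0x189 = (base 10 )393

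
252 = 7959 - 7707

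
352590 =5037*70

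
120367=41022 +79345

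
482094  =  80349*6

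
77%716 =77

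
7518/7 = 1074 = 1074.00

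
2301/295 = 39/5 = 7.80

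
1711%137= 67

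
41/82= 1/2=0.50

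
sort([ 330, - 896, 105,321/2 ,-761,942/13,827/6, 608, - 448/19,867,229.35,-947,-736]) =[ - 947,-896, - 761, - 736,-448/19,942/13, 105,827/6, 321/2,229.35, 330,608,  867 ] 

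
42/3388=3/242 = 0.01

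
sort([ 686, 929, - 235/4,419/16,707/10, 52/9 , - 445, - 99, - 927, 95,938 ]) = [ - 927, - 445, - 99,  -  235/4,52/9,419/16, 707/10,95,686, 929,938] 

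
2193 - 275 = 1918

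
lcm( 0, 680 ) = 0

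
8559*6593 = 56429487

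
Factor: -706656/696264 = -68/67 =- 2^2*17^1*67^( -1)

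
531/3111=177/1037= 0.17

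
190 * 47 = 8930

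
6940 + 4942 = 11882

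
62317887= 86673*719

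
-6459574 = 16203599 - 22663173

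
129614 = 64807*2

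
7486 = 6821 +665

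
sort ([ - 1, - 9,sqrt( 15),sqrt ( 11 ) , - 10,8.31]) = [ - 10, - 9 ,  -  1 , sqrt( 11), sqrt(15 ),8.31]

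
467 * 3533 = 1649911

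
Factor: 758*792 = 600336 = 2^4 * 3^2*11^1*379^1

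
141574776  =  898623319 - 757048543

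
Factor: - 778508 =-2^2*41^1*47^1 *101^1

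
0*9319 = 0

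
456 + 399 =855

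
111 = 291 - 180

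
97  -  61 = 36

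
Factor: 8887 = 8887^1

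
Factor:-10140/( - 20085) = 2^2 * 13^1*103^( -1 ) = 52/103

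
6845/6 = 1140+ 5/6 = 1140.83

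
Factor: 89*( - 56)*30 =  -  2^4*3^1 * 5^1*7^1*89^1 = -149520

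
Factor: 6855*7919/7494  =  18094915/2498 = 2^( - 1)*5^1*457^1*1249^( - 1)*7919^1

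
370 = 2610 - 2240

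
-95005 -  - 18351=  - 76654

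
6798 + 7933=14731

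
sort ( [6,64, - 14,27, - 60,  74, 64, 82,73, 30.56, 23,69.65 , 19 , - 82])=[-82,  -  60,-14, 6, 19, 23,27, 30.56, 64, 64, 69.65 , 73, 74, 82]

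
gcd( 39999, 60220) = 1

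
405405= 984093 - 578688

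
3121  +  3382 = 6503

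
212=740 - 528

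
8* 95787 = 766296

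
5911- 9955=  - 4044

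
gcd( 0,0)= 0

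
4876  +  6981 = 11857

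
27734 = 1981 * 14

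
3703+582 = 4285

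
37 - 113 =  - 76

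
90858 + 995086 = 1085944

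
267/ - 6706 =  - 267/6706 = - 0.04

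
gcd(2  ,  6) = 2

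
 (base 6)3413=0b1100100001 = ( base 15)386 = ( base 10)801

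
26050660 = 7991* 3260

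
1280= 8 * 160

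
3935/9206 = 3935/9206 = 0.43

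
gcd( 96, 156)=12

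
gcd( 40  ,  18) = 2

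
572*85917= 49144524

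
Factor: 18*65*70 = 2^2*3^2 * 5^2 * 7^1  *13^1= 81900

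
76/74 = 1 + 1/37 = 1.03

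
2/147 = 2/147=   0.01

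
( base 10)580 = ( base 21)16d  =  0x244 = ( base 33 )HJ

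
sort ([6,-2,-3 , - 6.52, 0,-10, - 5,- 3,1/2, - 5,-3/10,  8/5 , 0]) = [ -10,-6.52,-5,-5, - 3,-3,-2, - 3/10,0, 0,1/2,8/5, 6 ]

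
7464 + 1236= 8700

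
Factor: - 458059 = -7^1*65437^1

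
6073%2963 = 147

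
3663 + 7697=11360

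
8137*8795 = 71564915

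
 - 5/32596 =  - 1 + 32591/32596 = - 0.00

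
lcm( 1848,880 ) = 18480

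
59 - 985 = -926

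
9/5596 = 9/5596 = 0.00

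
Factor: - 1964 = - 2^2*491^1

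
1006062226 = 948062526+57999700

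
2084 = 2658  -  574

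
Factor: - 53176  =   - 2^3* 17^2 * 23^1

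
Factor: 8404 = 2^2*11^1*191^1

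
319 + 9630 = 9949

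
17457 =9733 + 7724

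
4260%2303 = 1957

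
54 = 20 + 34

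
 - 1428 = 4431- 5859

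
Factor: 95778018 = 2^1*3^3*7^1*253381^1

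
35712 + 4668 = 40380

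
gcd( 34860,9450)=210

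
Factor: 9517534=2^1*13^1*43^1*8513^1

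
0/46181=0  =  0.00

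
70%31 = 8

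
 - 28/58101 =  -28/58101 = -  0.00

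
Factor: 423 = 3^2*47^1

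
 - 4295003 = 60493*( - 71)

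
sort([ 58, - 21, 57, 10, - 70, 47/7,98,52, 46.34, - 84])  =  [ - 84, - 70, - 21,47/7,10,46.34,52, 57, 58 , 98 ]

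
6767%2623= 1521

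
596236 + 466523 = 1062759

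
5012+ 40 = 5052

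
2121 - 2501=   -  380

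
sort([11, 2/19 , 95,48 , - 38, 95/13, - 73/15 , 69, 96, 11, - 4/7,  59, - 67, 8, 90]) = [-67, - 38, - 73/15, - 4/7,2/19,  95/13 , 8,11 , 11  ,  48,  59,  69, 90, 95 , 96]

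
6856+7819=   14675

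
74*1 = 74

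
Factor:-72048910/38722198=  - 36024455/19361099 = - 5^1*2087^(  -  1) * 9277^ (-1)*7204891^1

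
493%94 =23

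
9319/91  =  9319/91 = 102.41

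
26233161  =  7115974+19117187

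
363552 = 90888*4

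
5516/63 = 788/9 = 87.56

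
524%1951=524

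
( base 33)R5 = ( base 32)s0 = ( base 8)1600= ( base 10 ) 896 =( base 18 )2DE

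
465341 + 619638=1084979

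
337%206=131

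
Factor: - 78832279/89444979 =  - 3^( - 4) * 13^ (-1)*173^(- 1)*491^( - 1 ) * 78832279^1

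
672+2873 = 3545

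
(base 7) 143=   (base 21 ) 3h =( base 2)1010000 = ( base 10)80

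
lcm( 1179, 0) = 0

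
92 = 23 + 69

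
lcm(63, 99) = 693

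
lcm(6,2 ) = 6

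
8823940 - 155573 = 8668367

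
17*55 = 935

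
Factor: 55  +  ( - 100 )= - 3^2*5^1  =  - 45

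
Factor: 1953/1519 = 3^2*7^ (-1)  =  9/7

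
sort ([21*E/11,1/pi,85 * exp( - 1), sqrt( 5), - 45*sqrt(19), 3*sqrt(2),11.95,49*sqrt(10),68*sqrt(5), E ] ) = [-45*sqrt(19), 1/pi, sqrt(5),E,3*sqrt( 2), 21*E/11, 11.95,85*exp( - 1),68*sqrt(5),49*sqrt( 10)]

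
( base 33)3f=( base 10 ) 114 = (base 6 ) 310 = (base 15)79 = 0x72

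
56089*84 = 4711476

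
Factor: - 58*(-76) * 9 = 2^3*3^2*19^1*29^1 = 39672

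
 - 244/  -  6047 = 244/6047 = 0.04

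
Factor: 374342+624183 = 998525  =  5^2*11^1*3631^1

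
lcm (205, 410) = 410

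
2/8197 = 2/8197 = 0.00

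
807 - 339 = 468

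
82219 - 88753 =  - 6534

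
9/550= 9/550 = 0.02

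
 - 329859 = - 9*36651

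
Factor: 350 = 2^1*5^2*7^1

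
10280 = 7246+3034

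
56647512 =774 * 73188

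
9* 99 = 891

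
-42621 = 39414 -82035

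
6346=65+6281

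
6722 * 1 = 6722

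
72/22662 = 4/1259 = 0.00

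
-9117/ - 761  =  11 + 746/761 = 11.98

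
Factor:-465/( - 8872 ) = 2^( - 3 ) * 3^1*5^1*31^1*1109^( - 1) 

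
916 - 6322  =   - 5406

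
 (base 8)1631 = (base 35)qb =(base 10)921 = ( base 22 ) 1jj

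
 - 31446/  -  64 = 491 + 11/32  =  491.34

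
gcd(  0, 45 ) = 45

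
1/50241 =1/50241= 0.00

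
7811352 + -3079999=4731353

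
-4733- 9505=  - 14238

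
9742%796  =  190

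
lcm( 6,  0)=0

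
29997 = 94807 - 64810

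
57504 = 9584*6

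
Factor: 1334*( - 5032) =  - 2^4*17^1*23^1*29^1*37^1 = -6712688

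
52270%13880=10630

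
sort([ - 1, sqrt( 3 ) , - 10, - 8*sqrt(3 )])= [ - 8 * sqrt(3), - 10,  -  1,sqrt( 3)]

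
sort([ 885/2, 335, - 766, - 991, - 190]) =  [ -991, - 766,-190, 335,885/2 ]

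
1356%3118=1356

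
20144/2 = 10072 = 10072.00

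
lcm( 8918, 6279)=615342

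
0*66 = 0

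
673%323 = 27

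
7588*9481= 71941828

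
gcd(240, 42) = 6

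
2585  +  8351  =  10936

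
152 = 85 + 67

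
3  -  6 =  - 3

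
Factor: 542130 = 2^1*3^1*5^1 * 17^1*1063^1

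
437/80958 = 437/80958 = 0.01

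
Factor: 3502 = 2^1*17^1*103^1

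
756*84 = 63504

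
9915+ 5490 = 15405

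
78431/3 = 26143 + 2/3 = 26143.67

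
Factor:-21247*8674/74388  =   - 92148239/37194 = -2^( - 1 )*3^(- 1)*4337^1*6199^( - 1 )* 21247^1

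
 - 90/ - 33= 2 + 8/11 = 2.73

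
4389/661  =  6 + 423/661 = 6.64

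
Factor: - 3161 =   -  29^1*109^1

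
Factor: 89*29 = 29^1*89^1=2581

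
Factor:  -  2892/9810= - 482/1635 = - 2^1*3^(-1)*5^(-1 )*109^ ( -1)*241^1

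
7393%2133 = 994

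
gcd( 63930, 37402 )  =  2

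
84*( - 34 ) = -2856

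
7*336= 2352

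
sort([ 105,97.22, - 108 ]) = [ - 108,97.22, 105 ] 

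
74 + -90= - 16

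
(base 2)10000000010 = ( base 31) 123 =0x402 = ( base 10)1026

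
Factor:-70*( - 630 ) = 44100 = 2^2*3^2*5^2*7^2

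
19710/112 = 9855/56 = 175.98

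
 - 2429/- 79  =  30 + 59/79 = 30.75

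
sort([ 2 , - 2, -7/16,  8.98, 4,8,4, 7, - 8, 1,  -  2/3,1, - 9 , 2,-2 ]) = [ -9, - 8, - 2, - 2, - 2/3, - 7/16,1,1,2,2, 4, 4,7,8,8.98]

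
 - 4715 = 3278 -7993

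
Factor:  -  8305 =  - 5^1*11^1*151^1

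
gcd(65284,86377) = 1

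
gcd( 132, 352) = 44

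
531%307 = 224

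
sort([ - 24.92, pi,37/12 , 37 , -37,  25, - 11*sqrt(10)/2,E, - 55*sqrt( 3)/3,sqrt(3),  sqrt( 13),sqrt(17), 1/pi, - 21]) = [ - 37,-55 *sqrt( 3)/3, - 24.92 ,- 21, - 11*sqrt( 10 ) /2,1/pi,sqrt(3),E,37/12,pi,sqrt( 13),  sqrt( 17),25,37] 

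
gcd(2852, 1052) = 4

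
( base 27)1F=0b101010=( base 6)110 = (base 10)42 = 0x2A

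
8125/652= 8125/652 = 12.46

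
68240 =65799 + 2441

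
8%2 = 0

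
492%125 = 117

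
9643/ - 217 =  - 45 + 122/217 = - 44.44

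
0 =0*66591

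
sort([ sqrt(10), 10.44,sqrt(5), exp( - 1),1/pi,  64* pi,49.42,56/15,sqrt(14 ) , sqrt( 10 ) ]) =[1/pi,exp( - 1 ),sqrt( 5 ), sqrt( 10),sqrt(10) , 56/15,sqrt(14 ),  10.44,49.42, 64 *pi]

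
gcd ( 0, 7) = 7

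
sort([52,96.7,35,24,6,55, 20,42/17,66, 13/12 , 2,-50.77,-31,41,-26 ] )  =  [ - 50.77, - 31,-26, 13/12, 2,42/17, 6,20,24,35 , 41,52,55,66, 96.7 ] 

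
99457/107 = 929 + 54/107 = 929.50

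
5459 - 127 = 5332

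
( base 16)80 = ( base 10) 128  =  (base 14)92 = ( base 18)72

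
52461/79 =52461/79= 664.06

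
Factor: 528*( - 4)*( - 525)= 1108800 = 2^6*3^2*5^2*7^1*11^1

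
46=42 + 4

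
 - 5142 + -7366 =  - 12508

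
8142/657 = 2714/219 = 12.39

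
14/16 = 7/8   =  0.88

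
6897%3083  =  731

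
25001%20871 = 4130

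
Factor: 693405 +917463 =2^2*3^1*7^1*127^1*151^1 = 1610868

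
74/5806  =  37/2903 =0.01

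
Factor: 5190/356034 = 5/343 = 5^1*7^( - 3 ) 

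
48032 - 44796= 3236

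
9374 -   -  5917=15291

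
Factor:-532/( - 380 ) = 5^( - 1 )*7^1 = 7/5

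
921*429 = 395109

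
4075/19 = 214+9/19 = 214.47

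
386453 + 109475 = 495928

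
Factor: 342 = 2^1*3^2 * 19^1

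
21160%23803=21160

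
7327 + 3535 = 10862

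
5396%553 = 419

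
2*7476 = 14952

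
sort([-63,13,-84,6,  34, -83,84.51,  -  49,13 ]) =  [  -  84 , - 83, - 63, - 49, 6,13,13,34 , 84.51]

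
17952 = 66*272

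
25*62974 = 1574350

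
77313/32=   77313/32 = 2416.03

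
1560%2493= 1560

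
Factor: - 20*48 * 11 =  -10560 = - 2^6 * 3^1 * 5^1*11^1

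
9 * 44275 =398475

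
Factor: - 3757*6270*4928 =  - 2^7*3^1*5^1*7^1*11^2*13^1*17^2*19^1 = -116085889920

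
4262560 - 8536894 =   -  4274334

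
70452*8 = 563616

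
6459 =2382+4077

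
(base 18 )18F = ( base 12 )343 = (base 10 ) 483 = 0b111100011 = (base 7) 1260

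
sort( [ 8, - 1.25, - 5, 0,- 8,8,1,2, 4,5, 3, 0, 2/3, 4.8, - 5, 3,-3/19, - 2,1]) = [ - 8, - 5,-5,-2, - 1.25, - 3/19,0, 0, 2/3 , 1, 1, 2, 3, 3, 4,4.8, 5, 8, 8 ]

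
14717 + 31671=46388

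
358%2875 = 358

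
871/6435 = 67/495 = 0.14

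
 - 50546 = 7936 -58482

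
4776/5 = 955 + 1/5 = 955.20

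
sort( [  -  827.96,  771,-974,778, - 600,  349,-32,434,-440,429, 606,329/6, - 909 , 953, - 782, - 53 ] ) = [ - 974, - 909, - 827.96,-782, - 600, - 440, - 53,-32, 329/6 , 349,429 , 434,606, 771,778, 953 ] 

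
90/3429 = 10/381 = 0.03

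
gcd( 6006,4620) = 462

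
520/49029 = 520/49029 = 0.01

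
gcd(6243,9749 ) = 1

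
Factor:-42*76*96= -2^8*3^2*7^1*19^1 = - 306432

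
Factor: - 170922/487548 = -2^( - 1)*3^(-1 )*29^( - 1) *61^1 = - 61/174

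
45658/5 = 45658/5= 9131.60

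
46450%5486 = 2562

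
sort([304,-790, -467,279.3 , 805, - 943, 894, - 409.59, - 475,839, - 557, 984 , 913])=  [-943,  -  790, - 557, - 475,-467, - 409.59,279.3, 304,805, 839, 894,913,984 ] 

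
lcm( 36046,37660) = 2523220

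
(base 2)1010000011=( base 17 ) 23e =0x283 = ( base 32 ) k3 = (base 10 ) 643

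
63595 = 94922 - 31327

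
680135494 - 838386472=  - 158250978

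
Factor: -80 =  - 2^4*5^1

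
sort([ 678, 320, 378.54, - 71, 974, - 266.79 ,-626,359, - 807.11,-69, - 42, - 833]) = [ - 833 , - 807.11, - 626,- 266.79, - 71, - 69, - 42,320, 359,378.54, 678  ,  974 ]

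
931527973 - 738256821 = 193271152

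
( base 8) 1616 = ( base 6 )4114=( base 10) 910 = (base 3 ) 1020201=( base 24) 1DM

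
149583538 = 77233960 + 72349578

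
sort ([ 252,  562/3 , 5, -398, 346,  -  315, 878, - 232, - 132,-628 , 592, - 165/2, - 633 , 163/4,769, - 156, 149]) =[ - 633 , - 628, - 398, - 315 , - 232,- 156, - 132 , - 165/2, 5,163/4, 149, 562/3,252,346 , 592, 769, 878]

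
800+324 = 1124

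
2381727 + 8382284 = 10764011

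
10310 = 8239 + 2071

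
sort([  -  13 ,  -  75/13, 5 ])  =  [ - 13,  -  75/13, 5] 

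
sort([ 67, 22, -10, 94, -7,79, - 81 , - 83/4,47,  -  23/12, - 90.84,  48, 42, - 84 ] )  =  [ - 90.84, - 84,-81,-83/4, - 10, - 7, - 23/12,22, 42,47,48,67, 79,94]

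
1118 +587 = 1705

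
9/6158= 9/6158  =  0.00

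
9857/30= 328 + 17/30 = 328.57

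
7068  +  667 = 7735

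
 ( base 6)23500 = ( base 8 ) 6534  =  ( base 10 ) 3420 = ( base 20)8B0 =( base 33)34l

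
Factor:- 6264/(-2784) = 9/4  =  2^ (  -  2 )* 3^2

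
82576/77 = 82576/77 = 1072.42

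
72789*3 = 218367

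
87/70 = 87/70 = 1.24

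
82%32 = 18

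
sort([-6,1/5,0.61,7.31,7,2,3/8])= [-6,  1/5,3/8,0.61  ,  2,7, 7.31]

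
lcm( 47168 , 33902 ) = 1084864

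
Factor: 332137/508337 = 377/577 = 13^1*29^1*577^( - 1 ) 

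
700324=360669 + 339655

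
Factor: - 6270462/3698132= - 2^( - 1 )*3^2*11^2*67^ (-1 )*2879^1*13799^( -1 ) = -3135231/1849066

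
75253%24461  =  1870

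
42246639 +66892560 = 109139199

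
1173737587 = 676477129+497260458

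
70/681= 70/681 = 0.10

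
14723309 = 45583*323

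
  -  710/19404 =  -1 + 9347/9702 = - 0.04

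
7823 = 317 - -7506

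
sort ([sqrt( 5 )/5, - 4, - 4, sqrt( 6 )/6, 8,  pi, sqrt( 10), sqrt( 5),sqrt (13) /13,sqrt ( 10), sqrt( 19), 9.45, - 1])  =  [ -4, - 4,  -  1, sqrt( 13)/13,sqrt( 6) /6,sqrt( 5) /5, sqrt ( 5), pi,sqrt( 10),sqrt(10),  sqrt(19), 8, 9.45 ] 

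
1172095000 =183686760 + 988408240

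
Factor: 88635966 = 2^1*3^1*109^1*313^1*433^1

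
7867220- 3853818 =4013402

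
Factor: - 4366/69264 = - 59/936 =- 2^(-3)*3^( - 2)*13^( - 1 )*59^1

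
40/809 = 40/809 = 0.05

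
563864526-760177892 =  - 196313366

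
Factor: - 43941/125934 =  - 2^ ( - 1)* 97^1 * 139^( - 1) = -  97/278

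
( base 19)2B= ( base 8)61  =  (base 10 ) 49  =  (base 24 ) 21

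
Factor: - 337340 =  - 2^2 * 5^1*101^1*167^1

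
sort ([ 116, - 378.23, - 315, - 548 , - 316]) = [ - 548, - 378.23, - 316, - 315, 116 ] 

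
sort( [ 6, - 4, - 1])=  [  -  4, - 1,  6 ]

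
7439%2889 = 1661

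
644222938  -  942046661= - 297823723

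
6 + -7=  -  1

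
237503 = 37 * 6419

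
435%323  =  112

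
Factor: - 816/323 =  - 48/19  =  - 2^4*3^1*19^( - 1)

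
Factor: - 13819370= -2^1*5^1*29^1*47653^1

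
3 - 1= 2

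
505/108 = 4  +  73/108 = 4.68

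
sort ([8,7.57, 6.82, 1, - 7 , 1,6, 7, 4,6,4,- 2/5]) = [- 7, - 2/5, 1 , 1, 4, 4, 6, 6, 6.82, 7 , 7.57, 8]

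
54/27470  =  27/13735 = 0.00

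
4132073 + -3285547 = 846526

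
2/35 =2/35 =0.06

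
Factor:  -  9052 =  - 2^2*31^1*73^1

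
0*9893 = 0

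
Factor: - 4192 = - 2^5*131^1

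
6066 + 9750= 15816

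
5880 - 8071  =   - 2191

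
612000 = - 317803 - -929803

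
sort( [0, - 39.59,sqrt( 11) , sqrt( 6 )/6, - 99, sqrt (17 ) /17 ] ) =[ - 99, -39.59, 0,sqrt( 17)/17 , sqrt( 6 ) /6, sqrt( 11)]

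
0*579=0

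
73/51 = 1 +22/51 = 1.43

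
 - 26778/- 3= 8926 + 0/1 = 8926.00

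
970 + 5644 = 6614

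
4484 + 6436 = 10920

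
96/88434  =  16/14739 = 0.00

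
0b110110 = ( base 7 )105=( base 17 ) 33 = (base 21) 2C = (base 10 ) 54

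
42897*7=300279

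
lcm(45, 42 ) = 630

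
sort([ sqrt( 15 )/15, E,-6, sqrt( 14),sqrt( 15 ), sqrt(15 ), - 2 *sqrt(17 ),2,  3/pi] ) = [-2*sqrt( 17), - 6, sqrt( 15 )/15, 3/pi,2,E,sqrt( 14 ),sqrt( 15),sqrt( 15 )] 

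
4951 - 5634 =-683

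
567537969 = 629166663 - 61628694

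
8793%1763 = 1741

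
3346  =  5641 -2295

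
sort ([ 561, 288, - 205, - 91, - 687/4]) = [ - 205, - 687/4, - 91, 288, 561 ]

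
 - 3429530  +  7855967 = 4426437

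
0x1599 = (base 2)1010110011001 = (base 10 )5529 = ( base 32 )5cp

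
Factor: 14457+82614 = 97071 = 3^1*13^1*19^1* 131^1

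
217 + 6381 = 6598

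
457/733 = 457/733 = 0.62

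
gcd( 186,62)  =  62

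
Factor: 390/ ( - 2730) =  - 7^(  -  1) = -1/7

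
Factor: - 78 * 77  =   - 6006 = -2^1*3^1*7^1*11^1*13^1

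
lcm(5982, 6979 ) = 41874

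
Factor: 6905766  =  2^1*3^1 * 7^2*83^1*283^1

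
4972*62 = 308264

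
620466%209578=201310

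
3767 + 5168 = 8935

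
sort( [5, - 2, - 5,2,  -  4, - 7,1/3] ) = [ - 7, - 5,-4, - 2, 1/3, 2, 5 ]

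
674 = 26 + 648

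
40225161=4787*8403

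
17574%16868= 706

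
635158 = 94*6757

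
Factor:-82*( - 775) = 2^1 * 5^2*31^1*  41^1 = 63550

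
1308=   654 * 2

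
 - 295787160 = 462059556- 757846716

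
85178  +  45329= 130507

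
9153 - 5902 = 3251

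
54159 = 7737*7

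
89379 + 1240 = 90619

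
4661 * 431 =2008891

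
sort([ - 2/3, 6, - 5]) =[ - 5,-2/3,6 ] 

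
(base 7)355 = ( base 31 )61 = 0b10111011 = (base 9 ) 227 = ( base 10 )187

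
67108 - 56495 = 10613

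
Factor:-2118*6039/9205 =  - 2^1*3^3*5^( - 1)*7^( - 1)*  11^1*61^1*263^(  -  1)* 353^1 = - 12790602/9205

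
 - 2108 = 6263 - 8371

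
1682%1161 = 521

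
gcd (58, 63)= 1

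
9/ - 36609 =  - 1 + 12200/12203=-  0.00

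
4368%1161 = 885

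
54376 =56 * 971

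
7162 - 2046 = 5116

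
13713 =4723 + 8990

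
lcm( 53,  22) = 1166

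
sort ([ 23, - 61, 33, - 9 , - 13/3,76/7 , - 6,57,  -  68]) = [ -68, - 61, - 9, - 6, - 13/3, 76/7,23, 33, 57 ] 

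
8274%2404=1062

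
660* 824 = 543840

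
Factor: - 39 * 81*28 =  - 2^2*3^5 * 7^1*13^1 = -88452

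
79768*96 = 7657728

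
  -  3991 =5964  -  9955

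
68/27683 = 68/27683 = 0.00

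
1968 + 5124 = 7092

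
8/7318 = 4/3659 = 0.00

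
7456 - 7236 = 220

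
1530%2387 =1530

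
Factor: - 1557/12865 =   -  3^2*5^(- 1)*31^ (-1)*83^ ( - 1 ) * 173^1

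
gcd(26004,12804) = 132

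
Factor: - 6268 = - 2^2*1567^1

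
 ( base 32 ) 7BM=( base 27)a99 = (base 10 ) 7542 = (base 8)16566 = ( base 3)101100100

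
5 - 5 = 0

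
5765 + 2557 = 8322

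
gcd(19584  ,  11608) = 8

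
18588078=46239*402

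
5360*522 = 2797920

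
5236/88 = 59 + 1/2 = 59.50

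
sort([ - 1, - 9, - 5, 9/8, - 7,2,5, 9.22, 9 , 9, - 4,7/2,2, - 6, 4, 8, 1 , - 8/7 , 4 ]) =[-9, - 7, - 6,  -  5, - 4, -8/7,-1, 1, 9/8, 2,2, 7/2, 4,  4, 5,8,9, 9, 9.22]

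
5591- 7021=- 1430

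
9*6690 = 60210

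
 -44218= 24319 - 68537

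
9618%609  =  483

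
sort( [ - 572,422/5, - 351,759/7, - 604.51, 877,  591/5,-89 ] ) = [-604.51,- 572,-351, - 89, 422/5  ,  759/7 , 591/5,877 ] 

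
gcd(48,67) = 1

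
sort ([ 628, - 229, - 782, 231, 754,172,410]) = [ - 782, - 229,  172, 231, 410, 628, 754] 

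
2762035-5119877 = -2357842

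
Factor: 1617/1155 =5^( - 1)*7^1 = 7/5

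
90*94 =8460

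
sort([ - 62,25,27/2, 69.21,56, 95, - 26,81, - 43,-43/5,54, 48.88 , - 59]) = [ -62, - 59, - 43, - 26,-43/5 , 27/2, 25, 48.88,54, 56,69.21,81,95 ]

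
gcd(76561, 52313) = 1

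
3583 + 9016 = 12599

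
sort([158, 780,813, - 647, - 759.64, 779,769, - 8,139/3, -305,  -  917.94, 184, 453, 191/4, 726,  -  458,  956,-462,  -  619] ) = [-917.94, -759.64 ,-647 , - 619,- 462, -458 , - 305, - 8, 139/3,191/4, 158, 184, 453, 726,769, 779,780 , 813,  956 ] 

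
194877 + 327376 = 522253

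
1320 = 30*44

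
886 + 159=1045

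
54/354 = 9/59=0.15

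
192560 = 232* 830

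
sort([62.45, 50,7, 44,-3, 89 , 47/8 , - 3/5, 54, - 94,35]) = [ - 94, - 3, - 3/5,47/8,  7,35,  44,50,54, 62.45, 89 ] 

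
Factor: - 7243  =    -  7243^1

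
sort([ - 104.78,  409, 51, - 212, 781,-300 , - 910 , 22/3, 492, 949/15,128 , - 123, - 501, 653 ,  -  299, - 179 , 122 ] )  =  [ - 910, - 501, - 300,-299 ,-212, - 179, - 123, - 104.78 , 22/3,51,949/15, 122 , 128,409,492,653,781]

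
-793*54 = - 42822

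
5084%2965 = 2119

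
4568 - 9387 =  - 4819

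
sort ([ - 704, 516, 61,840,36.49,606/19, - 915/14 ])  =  [ - 704,-915/14,606/19,36.49, 61 , 516,840 ]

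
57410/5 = 11482  =  11482.00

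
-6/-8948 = 3/4474 = 0.00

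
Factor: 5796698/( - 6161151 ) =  -2^1*3^ (-1)*47^1*103^( - 1 )*127^ ( - 1 )*157^( - 1)*61667^1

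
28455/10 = 2845 + 1/2 =2845.50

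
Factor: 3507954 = 2^1*3^1*584659^1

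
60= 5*12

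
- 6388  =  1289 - 7677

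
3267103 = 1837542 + 1429561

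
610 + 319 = 929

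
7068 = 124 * 57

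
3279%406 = 31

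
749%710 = 39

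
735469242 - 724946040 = 10523202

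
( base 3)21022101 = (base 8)12321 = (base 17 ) 1178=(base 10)5329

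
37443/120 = 12481/40 = 312.02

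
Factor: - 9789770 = -2^1*5^1*139^1*7043^1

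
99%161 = 99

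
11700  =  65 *180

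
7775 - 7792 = -17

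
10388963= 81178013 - 70789050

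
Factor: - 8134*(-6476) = 2^3 *7^2*83^1*1619^1 = 52675784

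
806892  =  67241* 12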